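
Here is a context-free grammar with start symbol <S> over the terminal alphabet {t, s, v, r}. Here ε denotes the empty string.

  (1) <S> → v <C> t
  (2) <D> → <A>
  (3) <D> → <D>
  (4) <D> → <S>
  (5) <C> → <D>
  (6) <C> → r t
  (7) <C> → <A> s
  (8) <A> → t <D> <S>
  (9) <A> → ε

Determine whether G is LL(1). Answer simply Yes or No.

FIRST(<S>) = {v}
FIRST(<D>) = {ε, t, v}
FIRST(<C>) = {ε, r, s, t, v}
FIRST(<A>) = {ε, t}
FOLLOW(<S>) = {$, s, t, v}
FOLLOW(<D>) = {t, v}
FOLLOW(<C>) = {t}
FOLLOW(<A>) = {s, t, v}
Cell M[<A>, t] receives both <A> → t <D> <S> and <A> → ε — the grammar is not LL(1).

No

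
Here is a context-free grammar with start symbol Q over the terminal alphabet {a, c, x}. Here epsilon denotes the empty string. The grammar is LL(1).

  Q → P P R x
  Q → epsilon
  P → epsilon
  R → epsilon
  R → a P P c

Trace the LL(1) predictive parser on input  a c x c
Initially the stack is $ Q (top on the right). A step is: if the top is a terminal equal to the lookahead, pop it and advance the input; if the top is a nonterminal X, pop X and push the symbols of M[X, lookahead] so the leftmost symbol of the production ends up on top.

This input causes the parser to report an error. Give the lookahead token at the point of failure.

step 1: stack=$ Q  input=a c x c $  — expand Q → P P R x
step 2: stack=$ x R P P  input=a c x c $  — expand P → epsilon
step 3: stack=$ x R P  input=a c x c $  — expand P → epsilon
step 4: stack=$ x R  input=a c x c $  — expand R → a P P c
step 5: stack=$ x c P P a  input=a c x c $  — match a
step 6: stack=$ x c P P  input=c x c $  — expand P → epsilon
step 7: stack=$ x c P  input=c x c $  — expand P → epsilon
step 8: stack=$ x c  input=c x c $  — match c
step 9: stack=$ x  input=x c $  — match x
step 10: stack=$  input=c $  — error: stack empty but input remains

c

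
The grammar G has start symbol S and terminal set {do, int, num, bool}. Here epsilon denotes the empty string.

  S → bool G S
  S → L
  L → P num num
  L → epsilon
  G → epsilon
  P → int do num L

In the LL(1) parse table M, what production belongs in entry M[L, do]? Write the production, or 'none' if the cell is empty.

FIRST(G): from G→epsilon we get {epsilon}. So FIRST(G) = {epsilon}.
FIRST(P): from P→int do num L we get {int}. So FIRST(P) = {int}.
FIRST(L): from L→P num num we get {int}; from L→epsilon we get {epsilon}. So FIRST(L) = {epsilon, int}.
FIRST(S): from S→bool G S we get {bool}; from S→L we get {epsilon, int}. So FIRST(S) = {epsilon, bool, int}.
FOLLOW(S) includes $ since S is the start symbol.
FOLLOW(S): in S→bool G S, the suffix after S is empty (adds nothing new). Thus FOLLOW(S) = {$}.
FOLLOW(P): in L→P num num, P is followed by num num with FIRST {num}. Thus FOLLOW(P) = {num}.
FOLLOW(L): in S→L, the suffix after L is empty, so FOLLOW(L) ⊇ FOLLOW(S) = {$}; in P→int do num L, the suffix after L is empty, so FOLLOW(L) ⊇ FOLLOW(P) = {num}. Thus FOLLOW(L) = {$, num}.
For L → P num num: FIRST(P num num) = {int}, so it goes in M[L, t] for t ∈ {int}.
For L → epsilon: FIRST(epsilon) = {epsilon}, so it goes in M[L, t] for t ∈ {}; since epsilon ∈ FIRST, also for every t ∈ FOLLOW(L) = {$, num}.
None of these place a production in M[L, do].

none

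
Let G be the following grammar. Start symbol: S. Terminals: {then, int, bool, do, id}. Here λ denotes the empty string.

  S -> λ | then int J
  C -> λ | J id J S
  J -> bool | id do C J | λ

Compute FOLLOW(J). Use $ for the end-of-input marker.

FIRST(S): from S->λ we get {λ}; from S->then int J we get {then}. So FIRST(S) = {λ, then}.
FIRST(J): from J->bool we get {bool}; from J->id do C J we get {id}; from J->λ we get {λ}. So FIRST(J) = {λ, bool, id}.
FIRST(C): from C->λ we get {λ}; from C->J id J S we get {bool, id}. So FIRST(C) = {λ, bool, id}.
FOLLOW(S) includes $ since S is the start symbol.
FOLLOW(S): in C->J id J S, the suffix after S is empty, so FOLLOW(S) ⊇ FOLLOW(C) = {$, bool, id, then}. Thus FOLLOW(S) = {$, bool, id, then}.
FOLLOW(C): in J->id do C J, C is followed by J with FIRST {λ, bool, id}; in J->id do C J, the suffix after C is nullable, so FOLLOW(C) ⊇ FOLLOW(J) = {$, bool, id, then}. Thus FOLLOW(C) = {$, bool, id, then}.
FOLLOW(J): in S->then int J, the suffix after J is empty, so FOLLOW(J) ⊇ FOLLOW(S) = {$, bool, id, then}; in C->J id J S (occurrence 1), J is followed by id J S with FIRST {id}; in C->J id J S (occurrence 2), J is followed by S with FIRST {λ, then}; in C->J id J S (occurrence 2), the suffix after J is nullable, so FOLLOW(J) ⊇ FOLLOW(C) = {$, bool, id, then}; in J->id do C J, the suffix after J is empty (adds nothing new). Thus FOLLOW(J) = {$, bool, id, then}.

{$, bool, id, then}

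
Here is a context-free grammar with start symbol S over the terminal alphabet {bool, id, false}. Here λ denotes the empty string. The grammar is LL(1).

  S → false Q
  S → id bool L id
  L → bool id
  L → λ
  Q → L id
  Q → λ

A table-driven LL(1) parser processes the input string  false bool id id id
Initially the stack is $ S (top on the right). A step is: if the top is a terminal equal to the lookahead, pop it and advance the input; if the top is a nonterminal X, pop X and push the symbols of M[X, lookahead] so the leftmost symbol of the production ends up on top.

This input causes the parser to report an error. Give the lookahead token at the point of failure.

id

     Stack         Input                  Action
  1  $ S           false bool id id id $  expand S → false Q
  2  $ Q false     false bool id id id $  match false
  3  $ Q           bool id id id $        expand Q → L id
  4  $ id L        bool id id id $        expand L → bool id
  5  $ id id bool  bool id id id $        match bool
  6  $ id id       id id id $             match id
  7  $ id          id id $                match id
  8  $             id $                   error: stack empty but input remains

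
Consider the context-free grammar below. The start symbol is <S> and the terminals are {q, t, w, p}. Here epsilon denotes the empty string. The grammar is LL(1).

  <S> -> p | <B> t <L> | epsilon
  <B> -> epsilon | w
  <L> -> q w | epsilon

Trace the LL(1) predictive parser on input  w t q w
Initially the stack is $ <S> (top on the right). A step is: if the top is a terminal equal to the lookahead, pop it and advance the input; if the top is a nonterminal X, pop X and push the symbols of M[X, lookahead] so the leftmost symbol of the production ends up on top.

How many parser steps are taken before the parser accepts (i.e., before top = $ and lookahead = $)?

step 1: stack=$ <S>  input=w t q w $  — expand <S> -> <B> t <L>
step 2: stack=$ <L> t <B>  input=w t q w $  — expand <B> -> w
step 3: stack=$ <L> t w  input=w t q w $  — match w
step 4: stack=$ <L> t  input=t q w $  — match t
step 5: stack=$ <L>  input=q w $  — expand <L> -> q w
step 6: stack=$ w q  input=q w $  — match q
step 7: stack=$ w  input=w $  — match w
Accept reached after 7 steps.

7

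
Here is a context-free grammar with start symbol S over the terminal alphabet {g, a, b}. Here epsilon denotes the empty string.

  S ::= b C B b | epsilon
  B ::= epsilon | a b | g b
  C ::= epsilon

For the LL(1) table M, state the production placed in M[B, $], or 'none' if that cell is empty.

FIRST(S): from S::=b C B b we get {b}; from S::=epsilon we get {epsilon}. So FIRST(S) = {epsilon, b}.
FIRST(B): from B::=epsilon we get {epsilon}; from B::=a b we get {a}; from B::=g b we get {g}. So FIRST(B) = {epsilon, a, g}.
FIRST(C): from C::=epsilon we get {epsilon}. So FIRST(C) = {epsilon}.
FOLLOW(S) includes $ since S is the start symbol.
FOLLOW(B): in S::=b C B b, B is followed by b with FIRST {b}. Thus FOLLOW(B) = {b}.
For B ::= epsilon: FIRST(epsilon) = {epsilon}, so it goes in M[B, t] for t ∈ {}; since epsilon ∈ FIRST, also for every t ∈ FOLLOW(B) = {b}.
For B ::= a b: FIRST(a b) = {a}, so it goes in M[B, t] for t ∈ {a}.
For B ::= g b: FIRST(g b) = {g}, so it goes in M[B, t] for t ∈ {g}.
None of these place a production in M[B, $].

none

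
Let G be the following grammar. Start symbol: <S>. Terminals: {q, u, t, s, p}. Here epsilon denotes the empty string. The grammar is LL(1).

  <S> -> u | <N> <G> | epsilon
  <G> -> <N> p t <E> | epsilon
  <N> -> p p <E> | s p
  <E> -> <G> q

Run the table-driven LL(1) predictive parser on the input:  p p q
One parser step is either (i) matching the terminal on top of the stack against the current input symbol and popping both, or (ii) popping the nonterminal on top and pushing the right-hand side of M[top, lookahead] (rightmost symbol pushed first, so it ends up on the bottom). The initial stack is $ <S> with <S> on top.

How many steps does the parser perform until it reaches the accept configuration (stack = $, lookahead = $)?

step 1: stack=$ <S>  input=p p q $  — expand <S> -> <N> <G>
step 2: stack=$ <G> <N>  input=p p q $  — expand <N> -> p p <E>
step 3: stack=$ <G> <E> p p  input=p p q $  — match p
step 4: stack=$ <G> <E> p  input=p q $  — match p
step 5: stack=$ <G> <E>  input=q $  — expand <E> -> <G> q
step 6: stack=$ <G> q <G>  input=q $  — expand <G> -> epsilon
step 7: stack=$ <G> q  input=q $  — match q
step 8: stack=$ <G>  input=$  — expand <G> -> epsilon
Accept reached after 8 steps.

8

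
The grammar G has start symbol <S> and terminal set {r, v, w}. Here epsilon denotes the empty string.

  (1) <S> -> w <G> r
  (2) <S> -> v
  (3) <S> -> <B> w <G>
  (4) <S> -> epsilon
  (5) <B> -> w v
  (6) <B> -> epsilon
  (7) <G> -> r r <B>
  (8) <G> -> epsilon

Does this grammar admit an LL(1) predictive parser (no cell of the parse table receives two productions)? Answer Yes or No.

FIRST(<S>) = {epsilon, v, w}
FIRST(<B>) = {epsilon, w}
FIRST(<G>) = {epsilon, r}
FOLLOW(<S>) = {$}
FOLLOW(<B>) = {$, r, w}
FOLLOW(<G>) = {$, r}
Cell M[<B>, w] receives both <B> -> w v and <B> -> epsilon — the grammar is not LL(1).

No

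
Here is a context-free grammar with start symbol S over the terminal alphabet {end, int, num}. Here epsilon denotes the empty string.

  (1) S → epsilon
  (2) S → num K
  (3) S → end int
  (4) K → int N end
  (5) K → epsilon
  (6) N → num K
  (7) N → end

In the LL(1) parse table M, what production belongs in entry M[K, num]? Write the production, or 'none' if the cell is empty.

FIRST(S): from S→epsilon we get {epsilon}; from S→num K we get {num}; from S→end int we get {end}. So FIRST(S) = {epsilon, end, num}.
FIRST(K): from K→int N end we get {int}; from K→epsilon we get {epsilon}. So FIRST(K) = {epsilon, int}.
FIRST(N): from N→num K we get {num}; from N→end we get {end}. So FIRST(N) = {end, num}.
FOLLOW(S) includes $ since S is the start symbol.
FOLLOW(S): S appears on no right-hand side. Thus FOLLOW(S) = {$}.
FOLLOW(N): in K→int N end, N is followed by end with FIRST {end}. Thus FOLLOW(N) = {end}.
FOLLOW(K): in S→num K, the suffix after K is empty, so FOLLOW(K) ⊇ FOLLOW(S) = {$}; in N→num K, the suffix after K is empty, so FOLLOW(K) ⊇ FOLLOW(N) = {end}. Thus FOLLOW(K) = {$, end}.
For K → int N end: FIRST(int N end) = {int}, so it goes in M[K, t] for t ∈ {int}.
For K → epsilon: FIRST(epsilon) = {epsilon}, so it goes in M[K, t] for t ∈ {}; since epsilon ∈ FIRST, also for every t ∈ FOLLOW(K) = {$, end}.
None of these place a production in M[K, num].

none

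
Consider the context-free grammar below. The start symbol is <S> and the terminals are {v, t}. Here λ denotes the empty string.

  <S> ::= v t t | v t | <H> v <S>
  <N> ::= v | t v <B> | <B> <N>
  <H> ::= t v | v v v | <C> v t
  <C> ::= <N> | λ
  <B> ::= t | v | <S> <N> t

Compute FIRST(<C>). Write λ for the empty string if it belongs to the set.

{λ, t, v}

FIRST(<S>): from <S>::=v t t we get {v}; from <S>::=v t we get {v}; from <S>::=<H> v <S> we get {t, v}. So FIRST(<S>) = {t, v}.
FIRST(<B>): from <B>::=t we get {t}; from <B>::=v we get {v}; from <B>::=<S> <N> t we get {t, v}. So FIRST(<B>) = {t, v}.
FIRST(<N>): from <N>::=v we get {v}; from <N>::=t v <B> we get {t}; from <N>::=<B> <N> we get {t, v}. So FIRST(<N>) = {t, v}.
FIRST(<C>): from <C>::=<N> we get {t, v}; from <C>::=λ we get {λ}. So FIRST(<C>) = {λ, t, v}.
FIRST(<H>): from <H>::=t v we get {t}; from <H>::=v v v we get {v}; from <H>::=<C> v t we get {t, v}. So FIRST(<H>) = {t, v}.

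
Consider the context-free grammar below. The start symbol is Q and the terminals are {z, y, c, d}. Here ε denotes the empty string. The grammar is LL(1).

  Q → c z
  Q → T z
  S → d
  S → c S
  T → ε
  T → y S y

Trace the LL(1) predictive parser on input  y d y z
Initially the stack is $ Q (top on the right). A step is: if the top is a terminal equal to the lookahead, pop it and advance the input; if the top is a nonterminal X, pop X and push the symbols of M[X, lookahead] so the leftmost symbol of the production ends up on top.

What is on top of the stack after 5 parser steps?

     Stack      Input      Action
  1  $ Q        y d y z $  expand Q → T z
  2  $ z T      y d y z $  expand T → y S y
  3  $ z y S y  y d y z $  match y
  4  $ z y S    d y z $    expand S → d
  5  $ z y d    d y z $    match d
Stack after step 5: $ z y (top = y).

y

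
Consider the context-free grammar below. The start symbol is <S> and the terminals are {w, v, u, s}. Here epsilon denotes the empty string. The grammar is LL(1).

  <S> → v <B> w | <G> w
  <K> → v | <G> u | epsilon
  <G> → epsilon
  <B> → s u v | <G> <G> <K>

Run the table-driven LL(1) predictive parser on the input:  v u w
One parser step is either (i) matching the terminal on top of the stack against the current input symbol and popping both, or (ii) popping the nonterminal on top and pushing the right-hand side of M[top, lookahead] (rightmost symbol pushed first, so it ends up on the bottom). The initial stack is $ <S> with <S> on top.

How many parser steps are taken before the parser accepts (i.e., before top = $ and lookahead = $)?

9

step 1: stack=$ <S>  input=v u w $  — expand <S> → v <B> w
step 2: stack=$ w <B> v  input=v u w $  — match v
step 3: stack=$ w <B>  input=u w $  — expand <B> → <G> <G> <K>
step 4: stack=$ w <K> <G> <G>  input=u w $  — expand <G> → epsilon
step 5: stack=$ w <K> <G>  input=u w $  — expand <G> → epsilon
step 6: stack=$ w <K>  input=u w $  — expand <K> → <G> u
step 7: stack=$ w u <G>  input=u w $  — expand <G> → epsilon
step 8: stack=$ w u  input=u w $  — match u
step 9: stack=$ w  input=w $  — match w
Accept reached after 9 steps.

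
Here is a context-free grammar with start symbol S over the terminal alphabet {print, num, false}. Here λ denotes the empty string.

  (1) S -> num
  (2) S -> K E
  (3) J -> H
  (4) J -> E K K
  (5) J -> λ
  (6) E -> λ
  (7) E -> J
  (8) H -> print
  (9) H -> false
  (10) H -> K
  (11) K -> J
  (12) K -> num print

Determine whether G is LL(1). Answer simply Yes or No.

FIRST(S) = {λ, false, num, print}
FIRST(J) = {λ, false, num, print}
FIRST(E) = {λ, false, num, print}
FIRST(H) = {λ, false, num, print}
FIRST(K) = {λ, false, num, print}
FOLLOW(S) = {$}
FOLLOW(J) = {$, false, num, print}
FOLLOW(E) = {$, false, num, print}
FOLLOW(H) = {$, false, num, print}
FOLLOW(K) = {$, false, num, print}
Cell M[E, $] receives both E -> λ and E -> J — the grammar is not LL(1).

No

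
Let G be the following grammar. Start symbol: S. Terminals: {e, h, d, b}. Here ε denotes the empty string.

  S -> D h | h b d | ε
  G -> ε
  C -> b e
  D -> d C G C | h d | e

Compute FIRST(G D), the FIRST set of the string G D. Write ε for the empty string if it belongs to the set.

{d, e, h}

FIRST(G): from G->ε we get {ε}. So FIRST(G) = {ε}.
FIRST(C): from C->b e we get {b}. So FIRST(C) = {b}.
FIRST(D): from D->d C G C we get {d}; from D->h d we get {h}; from D->e we get {e}. So FIRST(D) = {d, e, h}.
FIRST(S): from S->D h we get {d, e, h}; from S->h b d we get {h}; from S->ε we get {ε}. So FIRST(S) = {ε, d, e, h}.
FIRST(G D): take FIRST of each symbol in turn, carrying on past any symbol whose FIRST contains ε; result {d, e, h}.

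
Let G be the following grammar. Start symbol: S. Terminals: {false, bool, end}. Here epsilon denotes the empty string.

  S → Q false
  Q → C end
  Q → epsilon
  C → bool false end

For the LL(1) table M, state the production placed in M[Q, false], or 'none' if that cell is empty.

FIRST(C) = {bool}
FIRST(Q) = {epsilon, bool}  (via C end)
FIRST(S) = {bool, false}  (via Q false)
FOLLOW(S) includes $ since S is the start symbol.
FOLLOW(Q): in S→Q false, Q is followed by false with FIRST {false}. Thus FOLLOW(Q) = {false}.
For Q → C end: FIRST(C end) = {bool}, so it goes in M[Q, t] for t ∈ {bool}.
For Q → epsilon: FIRST(epsilon) = {epsilon}, so it goes in M[Q, t] for t ∈ {}; since epsilon ∈ FIRST, also for every t ∈ FOLLOW(Q) = {false}.

Q → epsilon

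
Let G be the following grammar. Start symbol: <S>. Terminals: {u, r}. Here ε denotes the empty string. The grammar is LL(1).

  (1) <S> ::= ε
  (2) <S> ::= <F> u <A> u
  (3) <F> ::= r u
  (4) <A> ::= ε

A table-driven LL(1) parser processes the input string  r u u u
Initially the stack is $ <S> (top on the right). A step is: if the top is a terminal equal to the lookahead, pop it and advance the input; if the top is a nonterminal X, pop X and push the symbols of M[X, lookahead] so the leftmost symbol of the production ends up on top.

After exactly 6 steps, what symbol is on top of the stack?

step 1: stack=$ <S>  input=r u u u $  — expand <S> ::= <F> u <A> u
step 2: stack=$ u <A> u <F>  input=r u u u $  — expand <F> ::= r u
step 3: stack=$ u <A> u u r  input=r u u u $  — match r
step 4: stack=$ u <A> u u  input=u u u $  — match u
step 5: stack=$ u <A> u  input=u u $  — match u
step 6: stack=$ u <A>  input=u $  — expand <A> ::= ε
Stack after step 6: $ u (top = u).

u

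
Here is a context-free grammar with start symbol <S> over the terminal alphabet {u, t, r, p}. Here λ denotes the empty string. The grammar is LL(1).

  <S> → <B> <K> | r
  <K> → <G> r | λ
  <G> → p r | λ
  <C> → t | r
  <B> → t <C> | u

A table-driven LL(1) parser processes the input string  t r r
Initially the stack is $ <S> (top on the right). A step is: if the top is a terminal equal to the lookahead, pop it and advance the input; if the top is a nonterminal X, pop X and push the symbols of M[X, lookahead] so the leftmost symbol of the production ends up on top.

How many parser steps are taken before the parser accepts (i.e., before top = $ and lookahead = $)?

     Stack        Input    Action
  1  $ <S>        t r r $  expand <S> → <B> <K>
  2  $ <K> <B>    t r r $  expand <B> → t <C>
  3  $ <K> <C> t  t r r $  match t
  4  $ <K> <C>    r r $    expand <C> → r
  5  $ <K> r      r r $    match r
  6  $ <K>        r $      expand <K> → <G> r
  7  $ r <G>      r $      expand <G> → λ
  8  $ r          r $      match r
Accept reached after 8 steps.

8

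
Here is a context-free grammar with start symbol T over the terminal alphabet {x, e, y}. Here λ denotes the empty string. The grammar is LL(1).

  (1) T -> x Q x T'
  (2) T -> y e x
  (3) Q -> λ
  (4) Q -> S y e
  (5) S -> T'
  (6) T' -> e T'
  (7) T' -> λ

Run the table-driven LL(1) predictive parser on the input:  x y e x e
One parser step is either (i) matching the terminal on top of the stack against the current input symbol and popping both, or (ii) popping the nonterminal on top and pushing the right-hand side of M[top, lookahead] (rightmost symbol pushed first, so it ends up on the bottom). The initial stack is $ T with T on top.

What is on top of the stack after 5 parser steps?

step 1: stack=$ T  input=x y e x e $  — expand T -> x Q x T'
step 2: stack=$ T' x Q x  input=x y e x e $  — match x
step 3: stack=$ T' x Q  input=y e x e $  — expand Q -> S y e
step 4: stack=$ T' x e y S  input=y e x e $  — expand S -> T'
step 5: stack=$ T' x e y T'  input=y e x e $  — expand T' -> λ
Stack after step 5: $ T' x e y (top = y).

y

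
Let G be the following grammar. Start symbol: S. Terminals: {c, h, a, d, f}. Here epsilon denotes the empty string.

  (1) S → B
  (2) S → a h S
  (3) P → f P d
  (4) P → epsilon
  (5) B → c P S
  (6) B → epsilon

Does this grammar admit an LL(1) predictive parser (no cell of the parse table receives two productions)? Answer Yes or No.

Yes

FIRST(S) = {epsilon, a, c}
FIRST(P) = {epsilon, f}
FIRST(B) = {epsilon, c}
FOLLOW(S) = {$}
FOLLOW(P) = {$, a, c, d}
FOLLOW(B) = {$}
Each cell of M receives at most one production.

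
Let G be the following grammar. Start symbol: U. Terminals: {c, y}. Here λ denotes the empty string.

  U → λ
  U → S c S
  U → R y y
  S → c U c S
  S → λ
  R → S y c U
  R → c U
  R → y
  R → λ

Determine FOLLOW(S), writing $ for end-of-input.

{$, c, y}

FIRST(S) = {λ, c}
FIRST(R) = {λ, c, y}  (via S y c U)
FIRST(U) = {λ, c, y}  (via S c S, R y y)
FOLLOW(U) includes $ since U is the start symbol.
FOLLOW(R): in U→R y y, R is followed by y y with FIRST {y}. Thus FOLLOW(R) = {y}.
FOLLOW(U): in S→c U c S, U is followed by c S with FIRST {c}; in R→S y c U, the suffix after U is empty, so FOLLOW(U) ⊇ FOLLOW(R) = {y}; in R→c U, the suffix after U is empty, so FOLLOW(U) ⊇ FOLLOW(R) = {y}. Thus FOLLOW(U) = {$, c, y}.
FOLLOW(S): in U→S c S (occurrence 1), S is followed by c S with FIRST {c}; in U→S c S (occurrence 2), the suffix after S is empty, so FOLLOW(S) ⊇ FOLLOW(U) = {$, c, y}; in S→c U c S, the suffix after S is empty (adds nothing new); in R→S y c U, S is followed by y c U with FIRST {y}. Thus FOLLOW(S) = {$, c, y}.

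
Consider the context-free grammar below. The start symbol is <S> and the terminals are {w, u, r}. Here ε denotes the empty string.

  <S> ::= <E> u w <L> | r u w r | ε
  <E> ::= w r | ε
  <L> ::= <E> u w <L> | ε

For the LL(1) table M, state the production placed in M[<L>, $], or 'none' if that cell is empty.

FIRST(<E>) = {ε, w}
FIRST(<S>) = {ε, r, u, w}  (via <E> u w <L>)
FIRST(<L>) = {ε, u, w}  (via <E> u w <L>)
FOLLOW(<S>) includes $ since <S> is the start symbol.
FOLLOW(<S>): <S> appears on no right-hand side. Thus FOLLOW(<S>) = {$}.
FOLLOW(<L>): in <S>::=<E> u w <L>, the suffix after <L> is empty, so FOLLOW(<L>) ⊇ FOLLOW(<S>) = {$}; in <L>::=<E> u w <L>, the suffix after <L> is empty (adds nothing new). Thus FOLLOW(<L>) = {$}.
For <L> ::= <E> u w <L>: FIRST(<E> u w <L>) = {u, w}, so it goes in M[<L>, t] for t ∈ {u, w}.
For <L> ::= ε: FIRST(ε) = {ε}, so it goes in M[<L>, t] for t ∈ {}; since ε ∈ FIRST, also for every t ∈ FOLLOW(<L>) = {$}.

<L> ::= ε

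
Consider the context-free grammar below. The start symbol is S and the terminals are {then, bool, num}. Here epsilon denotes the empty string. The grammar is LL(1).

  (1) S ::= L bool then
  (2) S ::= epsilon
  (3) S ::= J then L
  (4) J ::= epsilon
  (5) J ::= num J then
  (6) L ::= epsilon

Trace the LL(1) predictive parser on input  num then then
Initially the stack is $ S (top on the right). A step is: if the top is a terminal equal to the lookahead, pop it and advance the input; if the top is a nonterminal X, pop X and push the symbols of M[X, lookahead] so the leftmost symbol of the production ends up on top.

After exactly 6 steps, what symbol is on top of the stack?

L

     Stack                Input            Action
  1  $ S                  num then then $  expand S ::= J then L
  2  $ L then J           num then then $  expand J ::= num J then
  3  $ L then then J num  num then then $  match num
  4  $ L then then J      then then $      expand J ::= epsilon
  5  $ L then then        then then $      match then
  6  $ L then             then $           match then
Stack after step 6: $ L (top = L).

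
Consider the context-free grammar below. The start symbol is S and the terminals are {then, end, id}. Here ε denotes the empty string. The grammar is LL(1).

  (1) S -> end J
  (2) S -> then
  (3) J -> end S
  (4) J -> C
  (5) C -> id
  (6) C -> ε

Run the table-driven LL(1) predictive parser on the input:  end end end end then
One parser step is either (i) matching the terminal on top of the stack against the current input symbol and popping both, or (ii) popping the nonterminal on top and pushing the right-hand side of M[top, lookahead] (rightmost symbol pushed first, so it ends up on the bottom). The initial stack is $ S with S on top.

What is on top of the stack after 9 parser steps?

then

step 1: stack=$ S  input=end end end end then $  — expand S -> end J
step 2: stack=$ J end  input=end end end end then $  — match end
step 3: stack=$ J  input=end end end then $  — expand J -> end S
step 4: stack=$ S end  input=end end end then $  — match end
step 5: stack=$ S  input=end end then $  — expand S -> end J
step 6: stack=$ J end  input=end end then $  — match end
step 7: stack=$ J  input=end then $  — expand J -> end S
step 8: stack=$ S end  input=end then $  — match end
step 9: stack=$ S  input=then $  — expand S -> then
Stack after step 9: $ then (top = then).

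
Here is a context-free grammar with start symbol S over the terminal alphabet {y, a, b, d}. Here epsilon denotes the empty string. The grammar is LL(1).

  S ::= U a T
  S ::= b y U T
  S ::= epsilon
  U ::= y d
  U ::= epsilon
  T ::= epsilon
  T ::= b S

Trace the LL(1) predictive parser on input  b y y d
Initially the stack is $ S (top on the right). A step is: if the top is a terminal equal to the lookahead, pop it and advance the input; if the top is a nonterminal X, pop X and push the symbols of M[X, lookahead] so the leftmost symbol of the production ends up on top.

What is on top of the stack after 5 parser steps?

step 1: stack=$ S  input=b y y d $  — expand S ::= b y U T
step 2: stack=$ T U y b  input=b y y d $  — match b
step 3: stack=$ T U y  input=y y d $  — match y
step 4: stack=$ T U  input=y d $  — expand U ::= y d
step 5: stack=$ T d y  input=y d $  — match y
Stack after step 5: $ T d (top = d).

d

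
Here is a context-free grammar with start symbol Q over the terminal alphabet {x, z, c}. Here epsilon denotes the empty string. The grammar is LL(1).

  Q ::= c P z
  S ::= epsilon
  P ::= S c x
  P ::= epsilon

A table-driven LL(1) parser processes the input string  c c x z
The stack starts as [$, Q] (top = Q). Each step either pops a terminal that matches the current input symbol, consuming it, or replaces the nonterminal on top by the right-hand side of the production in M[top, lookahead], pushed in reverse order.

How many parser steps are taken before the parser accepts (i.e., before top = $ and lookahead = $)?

step 1: stack=$ Q  input=c c x z $  — expand Q ::= c P z
step 2: stack=$ z P c  input=c c x z $  — match c
step 3: stack=$ z P  input=c x z $  — expand P ::= S c x
step 4: stack=$ z x c S  input=c x z $  — expand S ::= epsilon
step 5: stack=$ z x c  input=c x z $  — match c
step 6: stack=$ z x  input=x z $  — match x
step 7: stack=$ z  input=z $  — match z
Accept reached after 7 steps.

7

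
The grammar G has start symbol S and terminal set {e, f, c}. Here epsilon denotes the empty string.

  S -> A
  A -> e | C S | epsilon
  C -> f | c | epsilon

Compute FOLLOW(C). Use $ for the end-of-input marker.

FIRST(C): from C->f we get {f}; from C->c we get {c}; from C->epsilon we get {epsilon}. So FIRST(C) = {epsilon, c, f}.
FIRST(S): from S->A we get {epsilon, c, e, f}. So FIRST(S) = {epsilon, c, e, f}.
FIRST(A): from A->e we get {e}; from A->C S we get {epsilon, c, e, f}; from A->epsilon we get {epsilon}. So FIRST(A) = {epsilon, c, e, f}.
FOLLOW(S) includes $ since S is the start symbol.
FOLLOW(S): in A->C S, the suffix after S is empty, so FOLLOW(S) ⊇ FOLLOW(A) = {$}. Thus FOLLOW(S) = {$}.
FOLLOW(A): in S->A, the suffix after A is empty, so FOLLOW(A) ⊇ FOLLOW(S) = {$}. Thus FOLLOW(A) = {$}.
FOLLOW(C): in A->C S, C is followed by S with FIRST {epsilon, c, e, f}; in A->C S, the suffix after C is nullable, so FOLLOW(C) ⊇ FOLLOW(A) = {$}. Thus FOLLOW(C) = {$, c, e, f}.

{$, c, e, f}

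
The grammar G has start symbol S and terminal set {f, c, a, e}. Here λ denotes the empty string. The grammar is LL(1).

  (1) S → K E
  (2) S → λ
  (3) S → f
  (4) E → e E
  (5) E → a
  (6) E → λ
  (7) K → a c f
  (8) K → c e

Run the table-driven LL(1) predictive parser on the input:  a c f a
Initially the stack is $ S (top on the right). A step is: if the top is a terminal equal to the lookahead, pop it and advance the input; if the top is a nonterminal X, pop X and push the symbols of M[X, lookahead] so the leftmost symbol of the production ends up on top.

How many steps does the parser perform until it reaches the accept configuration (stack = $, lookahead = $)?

     Stack      Input      Action
  1  $ S        a c f a $  expand S → K E
  2  $ E K      a c f a $  expand K → a c f
  3  $ E f c a  a c f a $  match a
  4  $ E f c    c f a $    match c
  5  $ E f      f a $      match f
  6  $ E        a $        expand E → a
  7  $ a        a $        match a
Accept reached after 7 steps.

7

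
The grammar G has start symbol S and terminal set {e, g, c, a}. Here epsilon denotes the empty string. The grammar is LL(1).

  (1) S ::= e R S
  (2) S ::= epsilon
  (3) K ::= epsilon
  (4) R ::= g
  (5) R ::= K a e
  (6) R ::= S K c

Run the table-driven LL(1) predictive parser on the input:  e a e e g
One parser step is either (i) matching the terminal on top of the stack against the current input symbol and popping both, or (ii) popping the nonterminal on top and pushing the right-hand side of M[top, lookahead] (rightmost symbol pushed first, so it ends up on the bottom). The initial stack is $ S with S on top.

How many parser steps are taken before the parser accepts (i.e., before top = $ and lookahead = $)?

11

step 1: stack=$ S  input=e a e e g $  — expand S ::= e R S
step 2: stack=$ S R e  input=e a e e g $  — match e
step 3: stack=$ S R  input=a e e g $  — expand R ::= K a e
step 4: stack=$ S e a K  input=a e e g $  — expand K ::= epsilon
step 5: stack=$ S e a  input=a e e g $  — match a
step 6: stack=$ S e  input=e e g $  — match e
step 7: stack=$ S  input=e g $  — expand S ::= e R S
step 8: stack=$ S R e  input=e g $  — match e
step 9: stack=$ S R  input=g $  — expand R ::= g
step 10: stack=$ S g  input=g $  — match g
step 11: stack=$ S  input=$  — expand S ::= epsilon
Accept reached after 11 steps.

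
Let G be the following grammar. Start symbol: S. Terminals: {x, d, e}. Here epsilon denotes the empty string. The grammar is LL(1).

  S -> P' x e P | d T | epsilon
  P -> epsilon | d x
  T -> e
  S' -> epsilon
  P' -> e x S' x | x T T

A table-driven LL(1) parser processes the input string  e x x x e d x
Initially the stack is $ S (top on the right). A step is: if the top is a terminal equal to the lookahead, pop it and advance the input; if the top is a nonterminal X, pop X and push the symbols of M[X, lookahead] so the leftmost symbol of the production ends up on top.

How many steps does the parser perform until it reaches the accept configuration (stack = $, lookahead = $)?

      Stack             Input            Action
   1  $ S               e x x x e d x $  expand S -> P' x e P
   2  $ P e x P'        e x x x e d x $  expand P' -> e x S' x
   3  $ P e x x S' x e  e x x x e d x $  match e
   4  $ P e x x S' x    x x x e d x $    match x
   5  $ P e x x S'      x x e d x $      expand S' -> epsilon
   6  $ P e x x         x x e d x $      match x
   7  $ P e x           x e d x $        match x
   8  $ P e             e d x $          match e
   9  $ P               d x $            expand P -> d x
  10  $ x d             d x $            match d
  11  $ x               x $              match x
Accept reached after 11 steps.

11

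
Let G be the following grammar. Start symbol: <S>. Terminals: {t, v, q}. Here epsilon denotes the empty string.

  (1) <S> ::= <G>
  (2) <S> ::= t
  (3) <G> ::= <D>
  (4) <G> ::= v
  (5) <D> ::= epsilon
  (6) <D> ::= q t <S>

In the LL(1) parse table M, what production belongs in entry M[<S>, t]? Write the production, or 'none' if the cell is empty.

<S> ::= t

FIRST(<D>) = {epsilon, q}
FIRST(<G>) = {epsilon, q, v}  (via <D>)
FIRST(<S>) = {epsilon, q, t, v}  (via <G>)
FOLLOW(<S>) includes $ since <S> is the start symbol.
FOLLOW(<S>): in <D>::=q t <S>, the suffix after <S> is empty, so FOLLOW(<S>) ⊇ FOLLOW(<D>) = {$}. Thus FOLLOW(<S>) = {$}.
FOLLOW(<D>): in <G>::=<D>, the suffix after <D> is empty, so FOLLOW(<D>) ⊇ FOLLOW(<G>) = {$}. Thus FOLLOW(<D>) = {$}.
For <S> ::= <G>: FIRST(<G>) = {epsilon, q, v}, so it goes in M[<S>, t] for t ∈ {q, v}; since epsilon ∈ FIRST, also for every t ∈ FOLLOW(<S>) = {$}.
For <S> ::= t: FIRST(t) = {t}, so it goes in M[<S>, t] for t ∈ {t}.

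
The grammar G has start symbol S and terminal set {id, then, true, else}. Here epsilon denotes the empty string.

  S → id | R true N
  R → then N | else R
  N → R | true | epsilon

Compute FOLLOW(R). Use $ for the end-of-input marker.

FIRST(R) = {else, then}
FIRST(S) = {else, id, then}  (via R true N)
FIRST(N) = {epsilon, else, then, true}  (via R)
FOLLOW(S) includes $ since S is the start symbol.
FOLLOW(S): S appears on no right-hand side. Thus FOLLOW(S) = {$}.
FOLLOW(R): in S→R true N, R is followed by true N with FIRST {true}; in R→else R, the suffix after R is empty (adds nothing new); in N→R, the suffix after R is empty, so FOLLOW(R) ⊇ FOLLOW(N) = {$, true}. Thus FOLLOW(R) = {$, true}.
FOLLOW(N): in S→R true N, the suffix after N is empty, so FOLLOW(N) ⊇ FOLLOW(S) = {$}; in R→then N, the suffix after N is empty, so FOLLOW(N) ⊇ FOLLOW(R) = {$, true}. Thus FOLLOW(N) = {$, true}.

{$, true}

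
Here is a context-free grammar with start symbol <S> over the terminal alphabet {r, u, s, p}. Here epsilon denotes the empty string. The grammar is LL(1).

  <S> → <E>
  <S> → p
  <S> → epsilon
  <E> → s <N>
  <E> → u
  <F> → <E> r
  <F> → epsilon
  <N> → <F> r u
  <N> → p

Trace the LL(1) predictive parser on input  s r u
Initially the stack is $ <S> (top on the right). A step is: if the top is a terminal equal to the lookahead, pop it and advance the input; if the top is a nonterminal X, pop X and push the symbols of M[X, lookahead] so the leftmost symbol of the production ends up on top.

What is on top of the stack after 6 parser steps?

     Stack      Input    Action
  1  $ <S>      s r u $  expand <S> → <E>
  2  $ <E>      s r u $  expand <E> → s <N>
  3  $ <N> s    s r u $  match s
  4  $ <N>      r u $    expand <N> → <F> r u
  5  $ u r <F>  r u $    expand <F> → epsilon
  6  $ u r      r u $    match r
Stack after step 6: $ u (top = u).

u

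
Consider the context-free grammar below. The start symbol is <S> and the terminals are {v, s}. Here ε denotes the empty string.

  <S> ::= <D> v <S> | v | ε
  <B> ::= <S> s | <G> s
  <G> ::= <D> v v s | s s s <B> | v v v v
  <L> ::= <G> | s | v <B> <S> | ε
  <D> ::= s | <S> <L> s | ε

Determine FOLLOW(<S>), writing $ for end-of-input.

{$, s, v}

FIRST(<S>) = {ε, s, v}  (via <D> v <S>)
FIRST(<B>) = {s, v}  (via <S> s, <G> s)
FIRST(<G>) = {s, v}  (via <D> v v s)
FIRST(<L>) = {ε, s, v}  (via <G>)
FIRST(<D>) = {ε, s, v}  (via <S> <L> s)
FOLLOW(<S>) includes $ since <S> is the start symbol.
FOLLOW(<L>): in <D>::=<S> <L> s, <L> is followed by s with FIRST {s}. Thus FOLLOW(<L>) = {s}.
FOLLOW(<S>): in <S>::=<D> v <S>, the suffix after <S> is empty (adds nothing new); in <B>::=<S> s, <S> is followed by s with FIRST {s}; in <L>::=v <B> <S>, the suffix after <S> is empty, so FOLLOW(<S>) ⊇ FOLLOW(<L>) = {s}; in <D>::=<S> <L> s, <S> is followed by <L> s with FIRST {s, v}. Thus FOLLOW(<S>) = {$, s, v}.
FOLLOW(<G>): in <B>::=<G> s, <G> is followed by s with FIRST {s}; in <L>::=<G>, the suffix after <G> is empty, so FOLLOW(<G>) ⊇ FOLLOW(<L>) = {s}. Thus FOLLOW(<G>) = {s}.
FOLLOW(<B>): in <G>::=s s s <B>, the suffix after <B> is empty, so FOLLOW(<B>) ⊇ FOLLOW(<G>) = {s}; in <L>::=v <B> <S>, <B> is followed by <S> with FIRST {ε, s, v}; in <L>::=v <B> <S>, the suffix after <B> is nullable, so FOLLOW(<B>) ⊇ FOLLOW(<L>) = {s}. Thus FOLLOW(<B>) = {s, v}.
FOLLOW(<D>): in <S>::=<D> v <S>, <D> is followed by v <S> with FIRST {v}; in <G>::=<D> v v s, <D> is followed by v v s with FIRST {v}. Thus FOLLOW(<D>) = {v}.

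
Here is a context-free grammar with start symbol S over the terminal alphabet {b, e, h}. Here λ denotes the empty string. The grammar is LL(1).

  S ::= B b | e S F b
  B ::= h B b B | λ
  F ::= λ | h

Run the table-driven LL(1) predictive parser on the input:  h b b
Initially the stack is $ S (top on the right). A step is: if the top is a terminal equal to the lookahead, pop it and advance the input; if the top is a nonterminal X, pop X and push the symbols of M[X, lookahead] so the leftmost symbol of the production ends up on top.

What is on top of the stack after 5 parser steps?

     Stack        Input    Action
  1  $ S          h b b $  expand S ::= B b
  2  $ b B        h b b $  expand B ::= h B b B
  3  $ b B b B h  h b b $  match h
  4  $ b B b B    b b $    expand B ::= λ
  5  $ b B b      b b $    match b
Stack after step 5: $ b B (top = B).

B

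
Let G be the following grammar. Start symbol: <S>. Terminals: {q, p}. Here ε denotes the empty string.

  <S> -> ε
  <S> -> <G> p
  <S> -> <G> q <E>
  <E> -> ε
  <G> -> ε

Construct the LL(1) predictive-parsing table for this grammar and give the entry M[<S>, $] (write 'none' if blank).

FIRST(<E>) = {ε}
FIRST(<G>) = {ε}
FIRST(<S>) = {ε, p, q}  (via <G> p, <G> q <E>)
FOLLOW(<S>) includes $ since <S> is the start symbol.
FOLLOW(<S>): <S> appears on no right-hand side. Thus FOLLOW(<S>) = {$}.
For <S> -> ε: FIRST(ε) = {ε}, so it goes in M[<S>, t] for t ∈ {}; since ε ∈ FIRST, also for every t ∈ FOLLOW(<S>) = {$}.
For <S> -> <G> p: FIRST(<G> p) = {p}, so it goes in M[<S>, t] for t ∈ {p}.
For <S> -> <G> q <E>: FIRST(<G> q <E>) = {q}, so it goes in M[<S>, t] for t ∈ {q}.

<S> -> ε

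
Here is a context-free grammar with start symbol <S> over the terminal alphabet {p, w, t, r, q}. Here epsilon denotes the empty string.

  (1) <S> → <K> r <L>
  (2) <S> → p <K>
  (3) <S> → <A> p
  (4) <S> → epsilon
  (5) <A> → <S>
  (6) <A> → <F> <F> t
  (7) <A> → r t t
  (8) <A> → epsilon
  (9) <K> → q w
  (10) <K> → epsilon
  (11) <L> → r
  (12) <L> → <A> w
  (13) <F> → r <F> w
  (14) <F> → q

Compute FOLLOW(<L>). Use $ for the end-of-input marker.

{$, p, w}

FIRST(<K>): from <K>→q w we get {q}; from <K>→epsilon we get {epsilon}. So FIRST(<K>) = {epsilon, q}.
FIRST(<F>): from <F>→r <F> w we get {r}; from <F>→q we get {q}. So FIRST(<F>) = {q, r}.
FIRST(<S>): from <S>→<K> r <L> we get {q, r}; from <S>→p <K> we get {p}; from <S>→<A> p we get {p, q, r}; from <S>→epsilon we get {epsilon}. So FIRST(<S>) = {epsilon, p, q, r}.
FIRST(<A>): from <A>→<S> we get {epsilon, p, q, r}; from <A>→<F> <F> t we get {q, r}; from <A>→r t t we get {r}; from <A>→epsilon we get {epsilon}. So FIRST(<A>) = {epsilon, p, q, r}.
FIRST(<L>): from <L>→r we get {r}; from <L>→<A> w we get {p, q, r, w}. So FIRST(<L>) = {p, q, r, w}.
FOLLOW(<S>) includes $ since <S> is the start symbol.
FOLLOW(<A>): in <S>→<A> p, <A> is followed by p with FIRST {p}; in <L>→<A> w, <A> is followed by w with FIRST {w}. Thus FOLLOW(<A>) = {p, w}.
FOLLOW(<S>): in <A>→<S>, the suffix after <S> is empty, so FOLLOW(<S>) ⊇ FOLLOW(<A>) = {p, w}. Thus FOLLOW(<S>) = {$, p, w}.
FOLLOW(<K>): in <S>→<K> r <L>, <K> is followed by r <L> with FIRST {r}; in <S>→p <K>, the suffix after <K> is empty, so FOLLOW(<K>) ⊇ FOLLOW(<S>) = {$, p, w}. Thus FOLLOW(<K>) = {$, p, r, w}.
FOLLOW(<L>): in <S>→<K> r <L>, the suffix after <L> is empty, so FOLLOW(<L>) ⊇ FOLLOW(<S>) = {$, p, w}. Thus FOLLOW(<L>) = {$, p, w}.
FOLLOW(<F>): in <A>→<F> <F> t (occurrence 1), <F> is followed by <F> t with FIRST {q, r}; in <A>→<F> <F> t (occurrence 2), <F> is followed by t with FIRST {t}; in <F>→r <F> w, <F> is followed by w with FIRST {w}. Thus FOLLOW(<F>) = {q, r, t, w}.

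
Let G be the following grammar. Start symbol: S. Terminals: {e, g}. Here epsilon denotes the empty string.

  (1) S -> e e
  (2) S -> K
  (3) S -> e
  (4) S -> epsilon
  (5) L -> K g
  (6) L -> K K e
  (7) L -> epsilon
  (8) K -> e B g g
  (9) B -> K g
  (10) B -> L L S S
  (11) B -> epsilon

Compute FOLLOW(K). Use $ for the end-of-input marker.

{$, e, g}

FIRST(K) = {e}
FIRST(S) = {epsilon, e}  (via K)
FIRST(L) = {epsilon, e}  (via K g, K K e)
FIRST(B) = {epsilon, e}  (via K g, L L S S)
FOLLOW(S) includes $ since S is the start symbol.
FOLLOW(B): in K->e B g g, B is followed by g g with FIRST {g}. Thus FOLLOW(B) = {g}.
FOLLOW(S): in B->L L S S (occurrence 1), S is followed by S with FIRST {epsilon, e}; in B->L L S S (occurrence 1), the suffix after S is nullable, so FOLLOW(S) ⊇ FOLLOW(B) = {g}; in B->L L S S (occurrence 2), the suffix after S is empty, so FOLLOW(S) ⊇ FOLLOW(B) = {g}. Thus FOLLOW(S) = {$, e, g}.
FOLLOW(L): in B->L L S S (occurrence 1), L is followed by L S S with FIRST {epsilon, e}; in B->L L S S (occurrence 1), the suffix after L is nullable, so FOLLOW(L) ⊇ FOLLOW(B) = {g}; in B->L L S S (occurrence 2), L is followed by S S with FIRST {epsilon, e}; in B->L L S S (occurrence 2), the suffix after L is nullable, so FOLLOW(L) ⊇ FOLLOW(B) = {g}. Thus FOLLOW(L) = {e, g}.
FOLLOW(K): in S->K, the suffix after K is empty, so FOLLOW(K) ⊇ FOLLOW(S) = {$, e, g}; in L->K g, K is followed by g with FIRST {g}; in L->K K e (occurrence 1), K is followed by K e with FIRST {e}; in L->K K e (occurrence 2), K is followed by e with FIRST {e}; in B->K g, K is followed by g with FIRST {g}. Thus FOLLOW(K) = {$, e, g}.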